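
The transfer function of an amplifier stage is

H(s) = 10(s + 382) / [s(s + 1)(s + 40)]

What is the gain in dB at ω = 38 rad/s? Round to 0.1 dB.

At s = jω = j38:
zero (s+382): 382 + j38 → |·| = √(382²+38²) = √147368 ≈ 383.89, ∠ = arctan(38/382) ≈ 5.68°
pole (s+1): 1 + j38 → |·| = √(1²+38²) = √1445 ≈ 38.013, ∠ = arctan(38/1) ≈ 88.49°
pole (s+40): 40 + j38 → |·| = √(40²+38²) = √3044 ≈ 55.172, ∠ = arctan(38/40) ≈ 43.53°
pole at origin: |s| = 38, ∠ = 90.00° (in denominator)
|H| = 10 · 383.89 / 79696 ≈ 0.048169
Gain = 20 log₁₀(0.048169) ≈ -26.34 dB

-26.3 dB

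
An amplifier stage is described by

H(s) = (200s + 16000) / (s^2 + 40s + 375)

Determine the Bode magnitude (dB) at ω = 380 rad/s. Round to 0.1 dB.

Substitute s = j380:
Numerator: 200(j380) + 16000 = 16000 + j76000
Denominator: (j380)^2 + 40(j380) + 375 = -144025 + j15200
|N| = √(16000² + 76000²) ≈ 77666, ∠N ≈ 78.11°
|D| = √(144025² + 15200²) ≈ 1.4482e+05, ∠D ≈ 173.98°
|H| = 77666 / 1.4482e+05 ≈ 0.53629
Gain = 20 log₁₀(0.53629) ≈ -5.41 dB

-5.4 dB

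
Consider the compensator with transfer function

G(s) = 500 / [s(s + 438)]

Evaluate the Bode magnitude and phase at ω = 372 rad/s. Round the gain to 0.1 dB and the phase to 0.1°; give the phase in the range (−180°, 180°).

-52.6 dB, -130.3°

At s = jω = j372:
pole (s+438): 438 + j372 → |·| = √(438²+372²) = √330228 ≈ 574.65, ∠ = arctan(372/438) ≈ 40.34°
pole at origin: |s| = 372, ∠ = 90.00° (in denominator)
|G| = 500 / 2.1377e+05 ≈ 0.002339
Gain = 20 log₁₀(0.002339) ≈ -52.62 dB
∠G = 0.00° − 130.34° = -130.34°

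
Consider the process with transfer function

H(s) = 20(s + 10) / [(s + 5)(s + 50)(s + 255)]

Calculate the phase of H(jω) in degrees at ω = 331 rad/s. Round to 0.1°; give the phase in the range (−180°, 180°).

-134.7°

At s = jω = j331:
zero (s+10): 10 + j331 → |·| = √(10²+331²) = √109661 ≈ 331.15, ∠ = arctan(331/10) ≈ 88.27°
pole (s+5): 5 + j331 → |·| = √(5²+331²) = √109586 ≈ 331.04, ∠ = arctan(331/5) ≈ 89.13°
pole (s+50): 50 + j331 → |·| = √(50²+331²) = √112061 ≈ 334.76, ∠ = arctan(331/50) ≈ 81.41°
pole (s+255): 255 + j331 → |·| = √(255²+331²) = √174586 ≈ 417.83, ∠ = arctan(331/255) ≈ 52.39°
∠H = 88.27° − 222.93° = -134.66°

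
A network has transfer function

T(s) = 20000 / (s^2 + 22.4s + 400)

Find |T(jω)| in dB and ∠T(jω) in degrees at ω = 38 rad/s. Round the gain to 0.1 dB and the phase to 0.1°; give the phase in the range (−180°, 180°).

23.4 dB, -140.8°

At s = jω = j38:
quadratic: (j38)² + 22.4·j38 + 400 = -1044 + j851.2 → |·| ≈ 1347, ∠ ≈ 140.81°
|T| = 20000 / 1347 ≈ 14.848
Gain = 20 log₁₀(14.848) ≈ 23.43 dB
∠T = 0.00° − 140.81° = -140.81°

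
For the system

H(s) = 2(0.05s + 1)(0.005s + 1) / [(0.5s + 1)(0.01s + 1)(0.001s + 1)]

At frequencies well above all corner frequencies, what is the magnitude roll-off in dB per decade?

Each pole contributes −20 dB/decade at high frequency; each zero contributes +20 dB/decade.
Net: 2 zero(s) − 3 pole(s) → -20 dB/decade.

-20 dB/decade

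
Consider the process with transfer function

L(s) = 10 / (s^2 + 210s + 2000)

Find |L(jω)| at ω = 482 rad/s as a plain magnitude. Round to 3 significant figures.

3.97e-05

Substitute s = j482:
Numerator: 10 = 10 + j0
Denominator: (j482)^2 + 210(j482) + 2000 = -230324 + j101220
|N| = √(10² + 0²) ≈ 10, ∠N ≈ 0.00°
|D| = √(230324² + 101220²) ≈ 2.5158e+05, ∠D ≈ 156.28°
|L| = 10 / 2.5158e+05 ≈ 3.9749e-05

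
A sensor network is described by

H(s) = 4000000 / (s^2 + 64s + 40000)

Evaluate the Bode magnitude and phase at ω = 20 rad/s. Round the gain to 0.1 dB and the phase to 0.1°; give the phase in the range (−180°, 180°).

At s = jω = j20:
quadratic: (j20)² + 64·j20 + 40000 = 39600 + j1280 → |·| ≈ 39621, ∠ ≈ 1.85°
|H| = 4000000 / 39621 ≈ 100.96
Gain = 20 log₁₀(100.96) ≈ 40.08 dB
∠H = 0.00° − 1.85° = -1.85°

40.1 dB, -1.9°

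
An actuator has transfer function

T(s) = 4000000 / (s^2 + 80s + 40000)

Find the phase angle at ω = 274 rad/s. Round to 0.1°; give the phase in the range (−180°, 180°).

-148.0°

At s = jω = j274:
quadratic: (j274)² + 80·j274 + 40000 = -35076 + j21920 → |·| ≈ 41362, ∠ ≈ 148.00°
∠T = 0.00° − 148.00° = -148.00°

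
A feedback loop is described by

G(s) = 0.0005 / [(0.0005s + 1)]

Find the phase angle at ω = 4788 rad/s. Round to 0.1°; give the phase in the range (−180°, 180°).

At ω = 4788 rad/s:
pole (1 + j4788·0.0005) = 1 + j2.394 → |·| ≈ 2.5945, ∠ ≈ 67.33°
∠G = (0°) − (67.33°) = -67.33°

-67.3°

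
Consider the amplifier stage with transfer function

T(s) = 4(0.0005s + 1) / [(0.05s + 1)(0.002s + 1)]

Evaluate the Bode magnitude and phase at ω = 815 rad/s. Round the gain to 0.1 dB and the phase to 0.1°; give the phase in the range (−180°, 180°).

At ω = 815 rad/s:
zero (1 + j815·0.0005) = 1 + j0.4075 → |·| ≈ 1.0798, ∠ ≈ 22.17°
pole (1 + j815·0.05) = 1 + j40.75 → |·| ≈ 40.762, ∠ ≈ 88.59°
pole (1 + j815·0.002) = 1 + j1.63 → |·| ≈ 1.9123, ∠ ≈ 58.47°
|T| = 4 · 1.0798 / (40.762 · 1.9123) ≈ 0.05541
Gain = 20 log₁₀(0.05541) ≈ -25.13 dB
∠T = (22.17°) − (88.59° + 58.47°) = -124.89°

-25.1 dB, -124.9°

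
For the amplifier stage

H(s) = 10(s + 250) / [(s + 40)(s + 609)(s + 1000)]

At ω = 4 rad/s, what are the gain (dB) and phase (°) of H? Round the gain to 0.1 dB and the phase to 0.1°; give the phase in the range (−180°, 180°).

-79.8 dB, -5.4°

At s = jω = j4:
zero (s+250): 250 + j4 → |·| = √(250²+4²) = √62516 ≈ 250.03, ∠ = arctan(4/250) ≈ 0.92°
pole (s+40): 40 + j4 → |·| = √(40²+4²) = √1616 ≈ 40.2, ∠ = arctan(4/40) ≈ 5.71°
pole (s+609): 609 + j4 → |·| = √(609²+4²) = √370897 ≈ 609.01, ∠ = arctan(4/609) ≈ 0.38°
pole (s+1000): 1000 + j4 → |·| = √(1000²+4²) = √1000016 ≈ 1000, ∠ = arctan(4/1000) ≈ 0.23°
|H| = 10 · 250.03 / 2.4482e+07 ≈ 0.00010213
Gain = 20 log₁₀(0.00010213) ≈ -79.82 dB
∠H = 0.92° − 6.32° = -5.40°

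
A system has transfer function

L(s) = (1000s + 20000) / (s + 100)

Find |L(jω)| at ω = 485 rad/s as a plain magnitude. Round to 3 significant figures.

980

Substitute s = j485:
Numerator: 1000(j485) + 20000 = 20000 + j485000
Denominator: (j485) + 100 = 100 + j485
|N| = √(20000² + 485000²) ≈ 4.8541e+05, ∠N ≈ 87.64°
|D| = √(100² + 485²) ≈ 495.2, ∠D ≈ 78.35°
|L| = 4.8541e+05 / 495.2 ≈ 980.23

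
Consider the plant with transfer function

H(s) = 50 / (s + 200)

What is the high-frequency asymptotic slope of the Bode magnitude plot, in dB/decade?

-20 dB/decade

Each pole contributes −20 dB/decade at high frequency; each zero contributes +20 dB/decade.
Net: 0 zero(s) − 1 pole(s) → -20 dB/decade.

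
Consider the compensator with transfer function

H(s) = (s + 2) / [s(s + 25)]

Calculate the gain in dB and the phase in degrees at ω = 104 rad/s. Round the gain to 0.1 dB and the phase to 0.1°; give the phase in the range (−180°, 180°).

At s = jω = j104:
zero (s+2): 2 + j104 → |·| = √(2²+104²) = √10820 ≈ 104.02, ∠ = arctan(104/2) ≈ 88.90°
pole (s+25): 25 + j104 → |·| = √(25²+104²) = √11441 ≈ 106.96, ∠ = arctan(104/25) ≈ 76.48°
pole at origin: |s| = 104, ∠ = 90.00° (in denominator)
|H| = 1 · 104.02 / 11124 ≈ 0.009351
Gain = 20 log₁₀(0.009351) ≈ -40.58 dB
∠H = 88.90° − 166.48° = -77.58°

-40.6 dB, -77.6°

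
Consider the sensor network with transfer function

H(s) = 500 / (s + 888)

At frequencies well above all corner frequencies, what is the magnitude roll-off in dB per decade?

Each pole contributes −20 dB/decade at high frequency; each zero contributes +20 dB/decade.
Net: 0 zero(s) − 1 pole(s) → -20 dB/decade.

-20 dB/decade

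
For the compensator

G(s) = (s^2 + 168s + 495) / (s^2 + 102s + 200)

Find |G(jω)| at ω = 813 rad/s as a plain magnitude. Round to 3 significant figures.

Substitute s = j813:
Numerator: (j813)^2 + 168(j813) + 495 = -660474 + j136584
Denominator: (j813)^2 + 102(j813) + 200 = -660769 + j82926
|N| = √(660474² + 136584²) ≈ 6.7445e+05, ∠N ≈ 168.32°
|D| = √(660769² + 82926²) ≈ 6.6595e+05, ∠D ≈ 172.85°
|G| = 6.7445e+05 / 6.6595e+05 ≈ 1.0128

1.01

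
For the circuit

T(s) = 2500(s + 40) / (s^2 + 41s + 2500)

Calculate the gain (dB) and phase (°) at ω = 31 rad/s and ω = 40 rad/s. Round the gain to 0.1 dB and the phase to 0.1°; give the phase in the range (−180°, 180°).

At s = jω = j31:
zero (s+40): 40 + j31 → |·| = √(40²+31²) = √2561 ≈ 50.606, ∠ = arctan(31/40) ≈ 37.78°
quadratic: (j31)² + 41·j31 + 2500 = 1539 + j1271 → |·| ≈ 1996, ∠ ≈ 39.55°
|T| = 2500 · 50.606 / 1996 ≈ 63.384
Gain = 20 log₁₀(63.384) ≈ 36.04 dB
∠T = 37.78° − 39.55° = -1.77°

At s = jω = j40:
zero (s+40): 40 + j40 → |·| = √(40²+40²) = √3200 ≈ 56.569, ∠ = arctan(40/40) ≈ 45.00°
quadratic: (j40)² + 41·j40 + 2500 = 900 + j1640 → |·| ≈ 1870.7, ∠ ≈ 61.24°
|T| = 2500 · 56.569 / 1870.7 ≈ 75.599
Gain = 20 log₁₀(75.599) ≈ 37.57 dB
∠T = 45.00° − 61.24° = -16.24°

ω = 31: 36.0 dB, -1.8°; ω = 40: 37.6 dB, -16.2°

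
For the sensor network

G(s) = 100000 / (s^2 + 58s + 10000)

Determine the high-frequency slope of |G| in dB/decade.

-40 dB/decade

Each pole contributes −20 dB/decade at high frequency; each zero contributes +20 dB/decade.
Net: 0 zero(s) − 2 pole(s) → -40 dB/decade.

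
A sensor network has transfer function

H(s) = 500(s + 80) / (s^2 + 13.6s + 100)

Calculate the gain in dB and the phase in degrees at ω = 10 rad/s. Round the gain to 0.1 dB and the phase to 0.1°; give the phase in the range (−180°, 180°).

At s = jω = j10:
zero (s+80): 80 + j10 → |·| = √(80²+10²) = √6500 ≈ 80.623, ∠ = arctan(10/80) ≈ 7.13°
quadratic: (j10)² + 13.6·j10 + 100 = 0 + j136 → |·| ≈ 136, ∠ ≈ 90.00°
|H| = 500 · 80.623 / 136 ≈ 296.41
Gain = 20 log₁₀(296.41) ≈ 49.44 dB
∠H = 7.13° − 90.00° = -82.87°

49.4 dB, -82.9°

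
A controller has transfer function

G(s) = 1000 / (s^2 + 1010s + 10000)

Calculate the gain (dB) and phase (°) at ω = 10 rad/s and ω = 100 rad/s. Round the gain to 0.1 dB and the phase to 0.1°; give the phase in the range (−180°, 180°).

ω = 10: -23.0 dB, -45.6°; ω = 100: -40.1 dB, -90.0°

Substitute s = j10:
Numerator: 1000 = 1000 + j0
Denominator: (j10)^2 + 1010(j10) + 10000 = 9900 + j10100
|N| = √(1000² + 0²) ≈ 1000, ∠N ≈ 0.00°
|D| = √(9900² + 10100²) ≈ 14143, ∠D ≈ 45.57°
|G| = 1000 / 14143 ≈ 0.070706
Gain = 20 log₁₀(0.070706) ≈ -23.01 dB
∠G = 0.00° − 45.57° = -45.57°

Substitute s = j100:
Numerator: 1000 = 1000 + j0
Denominator: (j100)^2 + 1010(j100) + 10000 = 0 + j101000
|N| = √(1000² + 0²) ≈ 1000, ∠N ≈ 0.00°
|D| = √(0² + 101000²) ≈ 1.01e+05, ∠D ≈ 90.00°
|G| = 1000 / 1.01e+05 ≈ 0.009901
Gain = 20 log₁₀(0.009901) ≈ -40.09 dB
∠G = 0.00° − 90.00° = -90.00°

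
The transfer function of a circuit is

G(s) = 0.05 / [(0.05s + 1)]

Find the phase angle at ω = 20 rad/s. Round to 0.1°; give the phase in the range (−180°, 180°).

-45.0°

At ω = 20 rad/s:
pole (1 + j20·0.05) = 1 + j1 → |·| ≈ 1.4142, ∠ ≈ 45.00°
∠G = (0°) − (45.00°) = -45.00°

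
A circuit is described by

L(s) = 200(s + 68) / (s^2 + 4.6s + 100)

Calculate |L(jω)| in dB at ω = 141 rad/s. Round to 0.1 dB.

At s = jω = j141:
zero (s+68): 68 + j141 → |·| = √(68²+141²) = √24505 ≈ 156.54, ∠ = arctan(141/68) ≈ 64.25°
quadratic: (j141)² + 4.6·j141 + 100 = -19781 + j648.6 → |·| ≈ 19792, ∠ ≈ 178.12°
|L| = 200 · 156.54 / 19792 ≈ 1.5819
Gain = 20 log₁₀(1.5819) ≈ 3.98 dB

4.0 dB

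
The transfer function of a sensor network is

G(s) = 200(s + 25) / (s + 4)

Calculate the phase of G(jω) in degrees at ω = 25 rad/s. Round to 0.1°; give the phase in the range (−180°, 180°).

-35.9°

At s = jω = j25:
zero (s+25): 25 + j25 → |·| = √(25²+25²) = √1250 ≈ 35.355, ∠ = arctan(25/25) ≈ 45.00°
pole (s+4): 4 + j25 → |·| = √(4²+25²) = √641 ≈ 25.318, ∠ = arctan(25/4) ≈ 80.91°
∠G = 45.00° − 80.91° = -35.91°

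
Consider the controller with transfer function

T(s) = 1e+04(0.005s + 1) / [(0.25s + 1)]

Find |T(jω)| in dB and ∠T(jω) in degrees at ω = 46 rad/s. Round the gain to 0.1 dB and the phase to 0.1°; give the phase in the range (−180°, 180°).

59.0 dB, -72.1°

At ω = 46 rad/s:
zero (1 + j46·0.005) = 1 + j0.23 → |·| ≈ 1.0261, ∠ ≈ 12.95°
pole (1 + j46·0.25) = 1 + j11.5 → |·| ≈ 11.543, ∠ ≈ 85.03°
|T| = 1e+04 · 1.0261 / (11.543) ≈ 888.94
Gain = 20 log₁₀(888.94) ≈ 58.98 dB
∠T = (12.95°) − (85.03°) = -72.08°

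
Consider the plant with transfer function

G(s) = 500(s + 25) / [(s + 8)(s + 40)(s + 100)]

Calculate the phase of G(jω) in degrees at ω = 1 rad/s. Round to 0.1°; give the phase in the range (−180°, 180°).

-6.8°

At s = jω = j1:
zero (s+25): 25 + j1 → |·| = √(25²+1²) = √626 ≈ 25.02, ∠ = arctan(1/25) ≈ 2.29°
pole (s+8): 8 + j1 → |·| = √(8²+1²) = √65 ≈ 8.0623, ∠ = arctan(1/8) ≈ 7.13°
pole (s+40): 40 + j1 → |·| = √(40²+1²) = √1601 ≈ 40.012, ∠ = arctan(1/40) ≈ 1.43°
pole (s+100): 100 + j1 → |·| = √(100²+1²) = √10001 ≈ 100, ∠ = arctan(1/100) ≈ 0.57°
∠G = 2.29° − 9.13° = -6.84°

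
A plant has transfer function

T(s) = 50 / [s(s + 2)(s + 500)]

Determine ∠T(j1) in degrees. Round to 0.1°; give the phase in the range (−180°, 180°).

-116.7°

At s = jω = j1:
pole (s+2): 2 + j1 → |·| = √(2²+1²) = √5 ≈ 2.2361, ∠ = arctan(1/2) ≈ 26.57°
pole (s+500): 500 + j1 → |·| = √(500²+1²) = √250001 ≈ 500, ∠ = arctan(1/500) ≈ 0.11°
pole at origin: |s| = 1, ∠ = 90.00° (in denominator)
∠T = 0.00° − 116.68° = -116.68°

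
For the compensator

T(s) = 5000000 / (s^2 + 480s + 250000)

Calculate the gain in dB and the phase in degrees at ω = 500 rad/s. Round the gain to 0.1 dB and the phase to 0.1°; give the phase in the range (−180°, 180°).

26.4 dB, -90.0°

At s = jω = j500:
quadratic: (j500)² + 480·j500 + 250000 = 0 + j240000 → |·| ≈ 2.4e+05, ∠ ≈ 90.00°
|T| = 5000000 / 2.4e+05 ≈ 20.833
Gain = 20 log₁₀(20.833) ≈ 26.38 dB
∠T = 0.00° − 90.00° = -90.00°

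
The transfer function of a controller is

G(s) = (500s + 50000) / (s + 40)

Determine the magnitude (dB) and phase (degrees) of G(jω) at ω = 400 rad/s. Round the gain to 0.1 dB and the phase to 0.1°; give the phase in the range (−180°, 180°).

Substitute s = j400:
Numerator: 500(j400) + 50000 = 50000 + j200000
Denominator: (j400) + 40 = 40 + j400
|N| = √(50000² + 200000²) ≈ 2.0616e+05, ∠N ≈ 75.96°
|D| = √(40² + 400²) ≈ 402, ∠D ≈ 84.29°
|G| = 2.0616e+05 / 402 ≈ 512.84
Gain = 20 log₁₀(512.84) ≈ 54.20 dB
∠G = 75.96° − 84.29° = -8.33°

54.2 dB, -8.3°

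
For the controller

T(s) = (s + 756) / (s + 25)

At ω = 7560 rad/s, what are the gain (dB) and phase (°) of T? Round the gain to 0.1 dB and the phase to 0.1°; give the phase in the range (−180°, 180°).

Substitute s = j7560:
Numerator: (j7560) + 756 = 756 + j7560
Denominator: (j7560) + 25 = 25 + j7560
|N| = √(756² + 7560²) ≈ 7597.7, ∠N ≈ 84.29°
|D| = √(25² + 7560²) ≈ 7560, ∠D ≈ 89.81°
|T| = 7597.7 / 7560 ≈ 1.005
Gain = 20 log₁₀(1.005) ≈ 0.04 dB
∠T = 84.29° − 89.81° = -5.52°

0.0 dB, -5.5°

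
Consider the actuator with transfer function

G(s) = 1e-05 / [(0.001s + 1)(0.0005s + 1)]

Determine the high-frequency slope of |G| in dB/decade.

Each pole contributes −20 dB/decade at high frequency; each zero contributes +20 dB/decade.
Net: 0 zero(s) − 2 pole(s) → -40 dB/decade.

-40 dB/decade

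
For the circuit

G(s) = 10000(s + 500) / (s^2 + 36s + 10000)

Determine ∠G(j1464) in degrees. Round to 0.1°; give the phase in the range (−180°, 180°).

At s = jω = j1464:
zero (s+500): 500 + j1464 → |·| = √(500²+1464²) = √2393296 ≈ 1547, ∠ = arctan(1464/500) ≈ 71.14°
quadratic: (j1464)² + 36·j1464 + 10000 = -2133296 + j52704 → |·| ≈ 2.1339e+06, ∠ ≈ 178.58°
∠G = 71.14° − 178.58° = -107.44°

-107.4°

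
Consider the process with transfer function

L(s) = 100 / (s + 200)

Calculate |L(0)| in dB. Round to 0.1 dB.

L(0) = 100 / (200) = 0.5
20 log₁₀(0.5) ≈ -6.02 dB

-6.0 dB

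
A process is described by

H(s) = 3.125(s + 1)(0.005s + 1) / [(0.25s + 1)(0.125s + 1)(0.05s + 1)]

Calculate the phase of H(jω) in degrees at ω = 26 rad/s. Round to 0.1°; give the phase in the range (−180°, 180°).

-111.4°

At ω = 26 rad/s:
zero (1 + j26·1) = 1 + j26 → |·| ≈ 26.019, ∠ ≈ 87.80°
zero (1 + j26·0.005) = 1 + j0.13 → |·| ≈ 1.0084, ∠ ≈ 7.41°
pole (1 + j26·0.25) = 1 + j6.5 → |·| ≈ 6.5765, ∠ ≈ 81.25°
pole (1 + j26·0.125) = 1 + j3.25 → |·| ≈ 3.4004, ∠ ≈ 72.90°
pole (1 + j26·0.05) = 1 + j1.3 → |·| ≈ 1.6401, ∠ ≈ 52.43°
∠H = (87.80° + 7.41°) − (81.25° + 72.90° + 52.43°) = -111.37°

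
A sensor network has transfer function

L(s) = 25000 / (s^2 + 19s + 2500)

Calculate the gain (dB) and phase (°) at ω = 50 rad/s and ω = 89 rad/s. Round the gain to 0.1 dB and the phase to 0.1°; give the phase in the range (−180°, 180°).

ω = 50: 28.4 dB, -90.0°; ω = 89: 12.9 dB, -162.7°

At s = jω = j50:
quadratic: (j50)² + 19·j50 + 2500 = 0 + j950 → |·| ≈ 950, ∠ ≈ 90.00°
|L| = 25000 / 950 ≈ 26.316
Gain = 20 log₁₀(26.316) ≈ 28.40 dB
∠L = 0.00° − 90.00° = -90.00°

At s = jω = j89:
quadratic: (j89)² + 19·j89 + 2500 = -5421 + j1691 → |·| ≈ 5678.6, ∠ ≈ 162.68°
|L| = 25000 / 5678.6 ≈ 4.4025
Gain = 20 log₁₀(4.4025) ≈ 12.87 dB
∠L = 0.00° − 162.68° = -162.68°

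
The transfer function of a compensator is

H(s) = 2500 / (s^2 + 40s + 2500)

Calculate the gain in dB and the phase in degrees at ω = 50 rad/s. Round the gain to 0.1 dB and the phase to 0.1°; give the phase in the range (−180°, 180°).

1.9 dB, -90.0°

At s = jω = j50:
quadratic: (j50)² + 40·j50 + 2500 = 0 + j2000 → |·| ≈ 2000, ∠ ≈ 90.00°
|H| = 2500 / 2000 ≈ 1.25
Gain = 20 log₁₀(1.25) ≈ 1.94 dB
∠H = 0.00° − 90.00° = -90.00°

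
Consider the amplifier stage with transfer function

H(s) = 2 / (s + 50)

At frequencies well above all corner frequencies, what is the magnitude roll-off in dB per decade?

-20 dB/decade

Each pole contributes −20 dB/decade at high frequency; each zero contributes +20 dB/decade.
Net: 0 zero(s) − 1 pole(s) → -20 dB/decade.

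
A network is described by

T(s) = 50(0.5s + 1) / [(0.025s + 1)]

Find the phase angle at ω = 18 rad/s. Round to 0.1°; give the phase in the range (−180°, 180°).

At ω = 18 rad/s:
zero (1 + j18·0.5) = 1 + j9 → |·| ≈ 9.0554, ∠ ≈ 83.66°
pole (1 + j18·0.025) = 1 + j0.45 → |·| ≈ 1.0966, ∠ ≈ 24.23°
∠T = (83.66°) − (24.23°) = 59.43°

59.4°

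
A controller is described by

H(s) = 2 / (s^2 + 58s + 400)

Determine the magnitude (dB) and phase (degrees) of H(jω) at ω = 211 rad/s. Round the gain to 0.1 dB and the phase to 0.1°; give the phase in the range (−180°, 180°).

-87.2 dB, -164.5°

Substitute s = j211:
Numerator: 2 = 2 + j0
Denominator: (j211)^2 + 58(j211) + 400 = -44121 + j12238
|N| = √(2² + 0²) ≈ 2, ∠N ≈ 0.00°
|D| = √(44121² + 12238²) ≈ 45787, ∠D ≈ 164.50°
|H| = 2 / 45787 ≈ 4.3681e-05
Gain = 20 log₁₀(4.3681e-05) ≈ -87.19 dB
∠H = 0.00° − 164.50° = -164.50°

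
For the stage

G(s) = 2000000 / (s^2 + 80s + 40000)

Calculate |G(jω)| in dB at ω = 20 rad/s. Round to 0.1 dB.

At s = jω = j20:
quadratic: (j20)² + 80·j20 + 40000 = 39600 + j1600 → |·| ≈ 39632, ∠ ≈ 2.31°
|G| = 2000000 / 39632 ≈ 50.464
Gain = 20 log₁₀(50.464) ≈ 34.06 dB

34.1 dB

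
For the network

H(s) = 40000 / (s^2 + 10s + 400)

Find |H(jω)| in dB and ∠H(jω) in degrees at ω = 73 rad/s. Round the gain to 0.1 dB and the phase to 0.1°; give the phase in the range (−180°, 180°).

At s = jω = j73:
quadratic: (j73)² + 10·j73 + 400 = -4929 + j730 → |·| ≈ 4982.8, ∠ ≈ 171.58°
|H| = 40000 / 4982.8 ≈ 8.0276
Gain = 20 log₁₀(8.0276) ≈ 18.09 dB
∠H = 0.00° − 171.58° = -171.58°

18.1 dB, -171.6°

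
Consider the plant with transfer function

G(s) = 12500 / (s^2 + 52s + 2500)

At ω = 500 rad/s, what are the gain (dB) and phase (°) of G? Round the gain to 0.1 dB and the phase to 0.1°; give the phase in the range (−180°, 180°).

-26.0 dB, -174.0°

At s = jω = j500:
quadratic: (j500)² + 52·j500 + 2500 = -247500 + j26000 → |·| ≈ 2.4886e+05, ∠ ≈ 174.00°
|G| = 12500 / 2.4886e+05 ≈ 0.050229
Gain = 20 log₁₀(0.050229) ≈ -25.98 dB
∠G = 0.00° − 174.00° = -174.00°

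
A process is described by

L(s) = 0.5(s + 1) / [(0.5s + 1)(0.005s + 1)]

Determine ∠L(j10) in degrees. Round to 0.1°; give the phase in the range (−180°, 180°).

2.7°

At ω = 10 rad/s:
zero (1 + j10·1) = 1 + j10 → |·| ≈ 10.05, ∠ ≈ 84.29°
pole (1 + j10·0.5) = 1 + j5 → |·| ≈ 5.099, ∠ ≈ 78.69°
pole (1 + j10·0.005) = 1 + j0.05 → |·| ≈ 1.0012, ∠ ≈ 2.86°
∠L = (84.29°) − (78.69° + 2.86°) = 2.74°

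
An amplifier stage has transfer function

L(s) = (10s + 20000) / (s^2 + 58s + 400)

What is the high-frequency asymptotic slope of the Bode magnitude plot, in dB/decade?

Each pole contributes −20 dB/decade at high frequency; each zero contributes +20 dB/decade.
Net: 1 zero(s) − 2 pole(s) → -20 dB/decade.

-20 dB/decade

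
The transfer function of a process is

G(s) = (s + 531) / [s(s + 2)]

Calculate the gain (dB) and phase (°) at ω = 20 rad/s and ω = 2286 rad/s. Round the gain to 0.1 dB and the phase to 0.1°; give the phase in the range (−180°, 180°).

At s = jω = j20:
zero (s+531): 531 + j20 → |·| = √(531²+20²) = √282361 ≈ 531.38, ∠ = arctan(20/531) ≈ 2.16°
pole (s+2): 2 + j20 → |·| = √(2²+20²) = √404 ≈ 20.1, ∠ = arctan(20/2) ≈ 84.29°
pole at origin: |s| = 20, ∠ = 90.00° (in denominator)
|G| = 1 · 531.38 / 402 ≈ 1.3218
Gain = 20 log₁₀(1.3218) ≈ 2.42 dB
∠G = 2.16° − 174.29° = -172.13°

At s = jω = j2286:
zero (s+531): 531 + j2286 → |·| = √(531²+2286²) = √5507757 ≈ 2346.9, ∠ = arctan(2286/531) ≈ 76.92°
pole (s+2): 2 + j2286 → |·| = √(2²+2286²) = √5225800 ≈ 2286, ∠ = arctan(2286/2) ≈ 89.95°
pole at origin: |s| = 2286, ∠ = 90.00° (in denominator)
|G| = 1 · 2346.9 / 5.2258e+06 ≈ 0.0004491
Gain = 20 log₁₀(0.0004491) ≈ -66.95 dB
∠G = 76.92° − 179.95° = -103.03°

ω = 20: 2.4 dB, -172.1°; ω = 2286: -67.0 dB, -103.0°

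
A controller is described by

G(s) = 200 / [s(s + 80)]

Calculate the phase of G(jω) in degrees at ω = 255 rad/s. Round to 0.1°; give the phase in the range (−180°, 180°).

-162.6°

At s = jω = j255:
pole (s+80): 80 + j255 → |·| = √(80²+255²) = √71425 ≈ 267.25, ∠ = arctan(255/80) ≈ 72.58°
pole at origin: |s| = 255, ∠ = 90.00° (in denominator)
∠G = 0.00° − 162.58° = -162.58°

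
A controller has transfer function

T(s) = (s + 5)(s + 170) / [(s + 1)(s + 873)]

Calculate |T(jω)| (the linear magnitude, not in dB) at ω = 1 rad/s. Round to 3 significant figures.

At s = jω = j1:
zero (s+5): 5 + j1 → |·| = √(5²+1²) = √26 ≈ 5.099, ∠ = arctan(1/5) ≈ 11.31°
zero (s+170): 170 + j1 → |·| = √(170²+1²) = √28901 ≈ 170, ∠ = arctan(1/170) ≈ 0.34°
pole (s+1): 1 + j1 → |·| = √(1²+1²) = √2 ≈ 1.4142, ∠ = arctan(1/1) ≈ 45.00°
pole (s+873): 873 + j1 → |·| = √(873²+1²) = √762130 ≈ 873, ∠ = arctan(1/873) ≈ 0.07°
|T| = 1 · 866.83 / 1234.6 ≈ 0.70211

0.702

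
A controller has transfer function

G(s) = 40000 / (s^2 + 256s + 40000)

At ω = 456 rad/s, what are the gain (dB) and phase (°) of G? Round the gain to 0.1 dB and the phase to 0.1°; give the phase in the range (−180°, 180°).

-14.2 dB, -145.2°

At s = jω = j456:
quadratic: (j456)² + 256·j456 + 40000 = -167936 + j116736 → |·| ≈ 2.0452e+05, ∠ ≈ 145.20°
|G| = 40000 / 2.0452e+05 ≈ 0.19558
Gain = 20 log₁₀(0.19558) ≈ -14.17 dB
∠G = 0.00° − 145.20° = -145.20°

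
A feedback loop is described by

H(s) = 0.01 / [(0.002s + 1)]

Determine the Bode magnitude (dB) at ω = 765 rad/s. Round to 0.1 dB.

At ω = 765 rad/s:
pole (1 + j765·0.002) = 1 + j1.53 → |·| ≈ 1.8278, ∠ ≈ 56.83°
|H| = 0.01 · 1 / (1.8278) ≈ 0.0054711
Gain = 20 log₁₀(0.0054711) ≈ -45.24 dB

-45.2 dB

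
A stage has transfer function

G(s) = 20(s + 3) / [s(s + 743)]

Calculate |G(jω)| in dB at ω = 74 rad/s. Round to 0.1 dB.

-31.4 dB

At s = jω = j74:
zero (s+3): 3 + j74 → |·| = √(3²+74²) = √5485 ≈ 74.061, ∠ = arctan(74/3) ≈ 87.68°
pole (s+743): 743 + j74 → |·| = √(743²+74²) = √557525 ≈ 746.68, ∠ = arctan(74/743) ≈ 5.69°
pole at origin: |s| = 74, ∠ = 90.00° (in denominator)
|G| = 20 · 74.061 / 55254 ≈ 0.026807
Gain = 20 log₁₀(0.026807) ≈ -31.44 dB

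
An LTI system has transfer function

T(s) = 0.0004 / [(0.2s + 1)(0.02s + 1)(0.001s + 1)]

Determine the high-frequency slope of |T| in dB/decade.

Each pole contributes −20 dB/decade at high frequency; each zero contributes +20 dB/decade.
Net: 0 zero(s) − 3 pole(s) → -60 dB/decade.

-60 dB/decade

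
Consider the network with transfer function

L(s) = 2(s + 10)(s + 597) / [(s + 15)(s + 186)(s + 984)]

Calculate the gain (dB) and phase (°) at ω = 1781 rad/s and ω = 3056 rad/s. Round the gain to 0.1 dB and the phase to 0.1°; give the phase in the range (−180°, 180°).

ω = 1781: -59.7 dB, -73.5°; ω = 3056: -64.0 dB, -79.6°

At s = jω = j1781:
zero (s+10): 10 + j1781 → |·| = √(10²+1781²) = √3172061 ≈ 1781, ∠ = arctan(1781/10) ≈ 89.68°
zero (s+597): 597 + j1781 → |·| = √(597²+1781²) = √3528370 ≈ 1878.4, ∠ = arctan(1781/597) ≈ 71.47°
pole (s+15): 15 + j1781 → |·| = √(15²+1781²) = √3172186 ≈ 1781.1, ∠ = arctan(1781/15) ≈ 89.52°
pole (s+186): 186 + j1781 → |·| = √(186²+1781²) = √3206557 ≈ 1790.7, ∠ = arctan(1781/186) ≈ 84.04°
pole (s+984): 984 + j1781 → |·| = √(984²+1781²) = √4140217 ≈ 2034.8, ∠ = arctan(1781/984) ≈ 61.08°
|L| = 2 · 3.3454e+06 / 6.4898e+09 ≈ 0.001031
Gain = 20 log₁₀(0.001031) ≈ -59.73 dB
∠L = 161.15° − 234.64° = -73.49°

At s = jω = j3056:
zero (s+10): 10 + j3056 → |·| = √(10²+3056²) = √9339236 ≈ 3056, ∠ = arctan(3056/10) ≈ 89.81°
zero (s+597): 597 + j3056 → |·| = √(597²+3056²) = √9695545 ≈ 3113.8, ∠ = arctan(3056/597) ≈ 78.95°
pole (s+15): 15 + j3056 → |·| = √(15²+3056²) = √9339361 ≈ 3056, ∠ = arctan(3056/15) ≈ 89.72°
pole (s+186): 186 + j3056 → |·| = √(186²+3056²) = √9373732 ≈ 3061.7, ∠ = arctan(3056/186) ≈ 86.52°
pole (s+984): 984 + j3056 → |·| = √(984²+3056²) = √10307392 ≈ 3210.5, ∠ = arctan(3056/984) ≈ 72.15°
|L| = 2 · 9.5158e+06 / 3.0039e+10 ≈ 0.00063356
Gain = 20 log₁₀(0.00063356) ≈ -63.96 dB
∠L = 168.76° − 248.39° = -79.63°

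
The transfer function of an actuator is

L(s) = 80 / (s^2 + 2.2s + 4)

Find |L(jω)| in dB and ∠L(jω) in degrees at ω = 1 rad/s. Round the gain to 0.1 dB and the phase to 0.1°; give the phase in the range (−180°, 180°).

At s = jω = j1:
quadratic: (j1)² + 2.2·j1 + 4 = 3 + j2.2 → |·| ≈ 3.7202, ∠ ≈ 36.25°
|L| = 80 / 3.7202 ≈ 21.504
Gain = 20 log₁₀(21.504) ≈ 26.65 dB
∠L = 0.00° − 36.25° = -36.25°

26.7 dB, -36.3°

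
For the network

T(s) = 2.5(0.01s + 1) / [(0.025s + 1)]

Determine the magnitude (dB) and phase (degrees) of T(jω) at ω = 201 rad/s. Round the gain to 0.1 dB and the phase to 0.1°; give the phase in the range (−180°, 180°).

0.8 dB, -15.2°

At ω = 201 rad/s:
zero (1 + j201·0.01) = 1 + j2.01 → |·| ≈ 2.245, ∠ ≈ 63.55°
pole (1 + j201·0.025) = 1 + j5.025 → |·| ≈ 5.1235, ∠ ≈ 78.74°
|T| = 2.5 · 2.245 / (5.1235) ≈ 1.0954
Gain = 20 log₁₀(1.0954) ≈ 0.79 dB
∠T = (63.55°) − (78.74°) = -15.19°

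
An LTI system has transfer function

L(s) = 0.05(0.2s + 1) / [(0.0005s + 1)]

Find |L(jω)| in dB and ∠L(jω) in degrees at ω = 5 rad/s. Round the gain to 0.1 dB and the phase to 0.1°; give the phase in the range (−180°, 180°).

At ω = 5 rad/s:
zero (1 + j5·0.2) = 1 + j1 → |·| ≈ 1.4142, ∠ ≈ 45.00°
pole (1 + j5·0.0005) = 1 + j0.0025 → |·| ≈ 1, ∠ ≈ 0.14°
|L| = 0.05 · 1.4142 / (1) ≈ 0.07071
Gain = 20 log₁₀(0.07071) ≈ -23.01 dB
∠L = (45.00°) − (0.14°) = 44.86°

-23.0 dB, 44.9°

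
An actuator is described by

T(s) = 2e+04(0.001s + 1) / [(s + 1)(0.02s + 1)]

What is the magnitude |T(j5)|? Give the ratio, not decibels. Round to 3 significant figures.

3.90e+03

At ω = 5 rad/s:
zero (1 + j5·0.001) = 1 + j0.005 → |·| ≈ 1, ∠ ≈ 0.29°
pole (1 + j5·1) = 1 + j5 → |·| ≈ 5.099, ∠ ≈ 78.69°
pole (1 + j5·0.02) = 1 + j0.1 → |·| ≈ 1.005, ∠ ≈ 5.71°
|T| = 2e+04 · 1 / (5.099 · 1.005) ≈ 3902.8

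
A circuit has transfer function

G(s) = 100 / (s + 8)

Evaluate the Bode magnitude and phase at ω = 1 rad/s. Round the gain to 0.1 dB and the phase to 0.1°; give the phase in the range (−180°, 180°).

Substitute s = j1:
Numerator: 100 = 100 + j0
Denominator: (j1) + 8 = 8 + j1
|N| = √(100² + 0²) ≈ 100, ∠N ≈ 0.00°
|D| = √(8² + 1²) ≈ 8.0623, ∠D ≈ 7.13°
|G| = 100 / 8.0623 ≈ 12.403
Gain = 20 log₁₀(12.403) ≈ 21.87 dB
∠G = 0.00° − 7.13° = -7.13°

21.9 dB, -7.1°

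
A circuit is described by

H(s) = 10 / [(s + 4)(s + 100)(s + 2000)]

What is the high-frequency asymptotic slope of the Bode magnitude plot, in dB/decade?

-60 dB/decade

Each pole contributes −20 dB/decade at high frequency; each zero contributes +20 dB/decade.
Net: 0 zero(s) − 3 pole(s) → -60 dB/decade.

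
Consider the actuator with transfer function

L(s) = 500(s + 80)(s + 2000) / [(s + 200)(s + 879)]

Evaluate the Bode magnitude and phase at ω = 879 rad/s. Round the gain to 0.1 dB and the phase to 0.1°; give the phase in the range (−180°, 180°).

At s = jω = j879:
zero (s+80): 80 + j879 → |·| = √(80²+879²) = √779041 ≈ 882.63, ∠ = arctan(879/80) ≈ 84.80°
zero (s+2000): 2000 + j879 → |·| = √(2000²+879²) = √4772641 ≈ 2184.6, ∠ = arctan(879/2000) ≈ 23.73°
pole (s+200): 200 + j879 → |·| = √(200²+879²) = √812641 ≈ 901.47, ∠ = arctan(879/200) ≈ 77.18°
pole (s+879): 879 + j879 → |·| = √(879²+879²) = √1545282 ≈ 1243.1, ∠ = arctan(879/879) ≈ 45.00°
|L| = 500 · 1.9282e+06 / 1.1206e+06 ≈ 860.34
Gain = 20 log₁₀(860.34) ≈ 58.69 dB
∠L = 108.53° − 122.18° = -13.65°

58.7 dB, -13.7°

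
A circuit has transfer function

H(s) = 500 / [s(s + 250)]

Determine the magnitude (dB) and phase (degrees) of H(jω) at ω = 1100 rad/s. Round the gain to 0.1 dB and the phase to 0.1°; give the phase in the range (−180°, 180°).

At s = jω = j1100:
pole (s+250): 250 + j1100 → |·| = √(250²+1100²) = √1272500 ≈ 1128.1, ∠ = arctan(1100/250) ≈ 77.20°
pole at origin: |s| = 1100, ∠ = 90.00° (in denominator)
|H| = 500 / 1.2409e+06 ≈ 0.00040293
Gain = 20 log₁₀(0.00040293) ≈ -67.90 dB
∠H = 0.00° − 167.20° = -167.20°

-67.9 dB, -167.2°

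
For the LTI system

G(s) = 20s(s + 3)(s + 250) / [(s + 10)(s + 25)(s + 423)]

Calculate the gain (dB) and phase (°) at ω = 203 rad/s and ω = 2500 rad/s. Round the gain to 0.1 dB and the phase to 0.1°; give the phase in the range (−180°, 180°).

At s = jω = j203:
zero (s+3): 3 + j203 → |·| = √(3²+203²) = √41218 ≈ 203.02, ∠ = arctan(203/3) ≈ 89.15°
zero (s+250): 250 + j203 → |·| = √(250²+203²) = √103709 ≈ 322.04, ∠ = arctan(203/250) ≈ 39.08°
zero at origin: s = j203 → |·| = 203, ∠ = 90.00°
pole (s+10): 10 + j203 → |·| = √(10²+203²) = √41309 ≈ 203.25, ∠ = arctan(203/10) ≈ 87.18°
pole (s+25): 25 + j203 → |·| = √(25²+203²) = √41834 ≈ 204.53, ∠ = arctan(203/25) ≈ 82.98°
pole (s+423): 423 + j203 → |·| = √(423²+203²) = √220138 ≈ 469.19, ∠ = arctan(203/423) ≈ 25.64°
|G| = 20 · 1.3272e+07 / 1.9505e+07 ≈ 13.609
Gain = 20 log₁₀(13.609) ≈ 22.68 dB
∠G = 218.23° − 195.80° = 22.43°

At s = jω = j2500:
zero (s+3): 3 + j2500 → |·| = √(3²+2500²) = √6250009 ≈ 2500, ∠ = arctan(2500/3) ≈ 89.93°
zero (s+250): 250 + j2500 → |·| = √(250²+2500²) = √6312500 ≈ 2512.5, ∠ = arctan(2500/250) ≈ 84.29°
zero at origin: s = j2500 → |·| = 2500, ∠ = 90.00°
pole (s+10): 10 + j2500 → |·| = √(10²+2500²) = √6250100 ≈ 2500, ∠ = arctan(2500/10) ≈ 89.77°
pole (s+25): 25 + j2500 → |·| = √(25²+2500²) = √6250625 ≈ 2500.1, ∠ = arctan(2500/25) ≈ 89.43°
pole (s+423): 423 + j2500 → |·| = √(423²+2500²) = √6428929 ≈ 2535.5, ∠ = arctan(2500/423) ≈ 80.40°
|G| = 20 · 1.5703e+10 / 1.5848e+10 ≈ 19.817
Gain = 20 log₁₀(19.817) ≈ 25.94 dB
∠G = 264.22° − 259.60° = 4.62°

ω = 203: 22.7 dB, 22.4°; ω = 2500: 25.9 dB, 4.6°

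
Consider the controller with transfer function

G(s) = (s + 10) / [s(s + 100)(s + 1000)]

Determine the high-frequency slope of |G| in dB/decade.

-40 dB/decade

Each pole contributes −20 dB/decade at high frequency; each zero contributes +20 dB/decade.
Net: 1 zero(s) − 3 pole(s) → -40 dB/decade.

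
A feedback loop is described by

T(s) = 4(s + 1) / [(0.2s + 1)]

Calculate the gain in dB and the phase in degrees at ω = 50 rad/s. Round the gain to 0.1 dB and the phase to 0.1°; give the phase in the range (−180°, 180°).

26.0 dB, 4.6°

At ω = 50 rad/s:
zero (1 + j50·1) = 1 + j50 → |·| ≈ 50.01, ∠ ≈ 88.85°
pole (1 + j50·0.2) = 1 + j10 → |·| ≈ 10.05, ∠ ≈ 84.29°
|T| = 4 · 50.01 / (10.05) ≈ 19.904
Gain = 20 log₁₀(19.904) ≈ 25.98 dB
∠T = (88.85°) − (84.29°) = 4.56°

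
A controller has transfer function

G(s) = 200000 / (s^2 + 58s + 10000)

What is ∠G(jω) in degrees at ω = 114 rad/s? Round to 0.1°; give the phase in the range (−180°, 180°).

-114.4°

At s = jω = j114:
quadratic: (j114)² + 58·j114 + 10000 = -2996 + j6612 → |·| ≈ 7259.1, ∠ ≈ 114.38°
∠G = 0.00° − 114.38° = -114.38°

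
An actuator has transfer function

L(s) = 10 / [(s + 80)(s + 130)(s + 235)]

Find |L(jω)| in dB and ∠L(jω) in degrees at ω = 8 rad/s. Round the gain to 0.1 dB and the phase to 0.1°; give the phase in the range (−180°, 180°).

At s = jω = j8:
pole (s+80): 80 + j8 → |·| = √(80²+8²) = √6464 ≈ 80.399, ∠ = arctan(8/80) ≈ 5.71°
pole (s+130): 130 + j8 → |·| = √(130²+8²) = √16964 ≈ 130.25, ∠ = arctan(8/130) ≈ 3.52°
pole (s+235): 235 + j8 → |·| = √(235²+8²) = √55289 ≈ 235.14, ∠ = arctan(8/235) ≈ 1.95°
|L| = 10 / 2.4624e+06 ≈ 4.0611e-06
Gain = 20 log₁₀(4.0611e-06) ≈ -107.83 dB
∠L = 0.00° − 11.18° = -11.18°

-107.8 dB, -11.2°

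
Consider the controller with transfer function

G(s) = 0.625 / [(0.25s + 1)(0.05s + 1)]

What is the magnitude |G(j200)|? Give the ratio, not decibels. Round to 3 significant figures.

0.00124

At ω = 200 rad/s:
pole (1 + j200·0.25) = 1 + j50 → |·| ≈ 50.01, ∠ ≈ 88.85°
pole (1 + j200·0.05) = 1 + j10 → |·| ≈ 10.05, ∠ ≈ 84.29°
|G| = 0.625 · 1 / (50.01 · 10.05) ≈ 0.0012435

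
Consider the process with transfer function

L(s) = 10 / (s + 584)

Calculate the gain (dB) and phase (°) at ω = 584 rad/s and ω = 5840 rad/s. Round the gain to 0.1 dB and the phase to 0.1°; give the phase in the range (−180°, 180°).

Substitute s = j584:
Numerator: 10 = 10 + j0
Denominator: (j584) + 584 = 584 + j584
|N| = √(10² + 0²) ≈ 10, ∠N ≈ 0.00°
|D| = √(584² + 584²) ≈ 825.9, ∠D ≈ 45.00°
|L| = 10 / 825.9 ≈ 0.012108
Gain = 20 log₁₀(0.012108) ≈ -38.34 dB
∠L = 0.00° − 45.00° = -45.00°

Substitute s = j5840:
Numerator: 10 = 10 + j0
Denominator: (j5840) + 584 = 584 + j5840
|N| = √(10² + 0²) ≈ 10, ∠N ≈ 0.00°
|D| = √(584² + 5840²) ≈ 5869.1, ∠D ≈ 84.29°
|L| = 10 / 5869.1 ≈ 0.0017038
Gain = 20 log₁₀(0.0017038) ≈ -55.37 dB
∠L = 0.00° − 84.29° = -84.29°

ω = 584: -38.3 dB, -45.0°; ω = 5840: -55.4 dB, -84.3°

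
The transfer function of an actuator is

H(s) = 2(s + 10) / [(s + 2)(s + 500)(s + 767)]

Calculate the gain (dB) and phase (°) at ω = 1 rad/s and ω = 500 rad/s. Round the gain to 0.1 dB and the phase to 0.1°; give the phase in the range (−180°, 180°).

ω = 1: -92.6 dB, -21.0°; ω = 500: -110.2 dB, -79.0°

At s = jω = j1:
zero (s+10): 10 + j1 → |·| = √(10²+1²) = √101 ≈ 10.05, ∠ = arctan(1/10) ≈ 5.71°
pole (s+2): 2 + j1 → |·| = √(2²+1²) = √5 ≈ 2.2361, ∠ = arctan(1/2) ≈ 26.57°
pole (s+500): 500 + j1 → |·| = √(500²+1²) = √250001 ≈ 500, ∠ = arctan(1/500) ≈ 0.11°
pole (s+767): 767 + j1 → |·| = √(767²+1²) = √588290 ≈ 767, ∠ = arctan(1/767) ≈ 0.07°
|H| = 2 · 10.05 / 8.5754e+05 ≈ 2.3439e-05
Gain = 20 log₁₀(2.3439e-05) ≈ -92.60 dB
∠H = 5.71° − 26.75° = -21.04°

At s = jω = j500:
zero (s+10): 10 + j500 → |·| = √(10²+500²) = √250100 ≈ 500.1, ∠ = arctan(500/10) ≈ 88.85°
pole (s+2): 2 + j500 → |·| = √(2²+500²) = √250004 ≈ 500, ∠ = arctan(500/2) ≈ 89.77°
pole (s+500): 500 + j500 → |·| = √(500²+500²) = √500000 ≈ 707.11, ∠ = arctan(500/500) ≈ 45.00°
pole (s+767): 767 + j500 → |·| = √(767²+500²) = √838289 ≈ 915.58, ∠ = arctan(500/767) ≈ 33.10°
|H| = 2 · 500.1 / 3.2371e+08 ≈ 3.0898e-06
Gain = 20 log₁₀(3.0898e-06) ≈ -110.20 dB
∠H = 88.85° − 167.87° = -79.02°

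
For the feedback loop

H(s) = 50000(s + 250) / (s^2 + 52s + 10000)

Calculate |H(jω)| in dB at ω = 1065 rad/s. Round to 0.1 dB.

At s = jω = j1065:
zero (s+250): 250 + j1065 → |·| = √(250²+1065²) = √1196725 ≈ 1093.9, ∠ = arctan(1065/250) ≈ 76.79°
quadratic: (j1065)² + 52·j1065 + 10000 = -1124225 + j55380 → |·| ≈ 1.1256e+06, ∠ ≈ 177.18°
|H| = 50000 · 1093.9 / 1.1256e+06 ≈ 48.592
Gain = 20 log₁₀(48.592) ≈ 33.73 dB

33.7 dB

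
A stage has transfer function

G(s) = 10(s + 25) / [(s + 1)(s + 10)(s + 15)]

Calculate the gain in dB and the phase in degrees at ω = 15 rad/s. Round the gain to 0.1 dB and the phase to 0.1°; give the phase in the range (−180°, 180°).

-25.9 dB, -156.5°

At s = jω = j15:
zero (s+25): 25 + j15 → |·| = √(25²+15²) = √850 ≈ 29.155, ∠ = arctan(15/25) ≈ 30.96°
pole (s+1): 1 + j15 → |·| = √(1²+15²) = √226 ≈ 15.033, ∠ = arctan(15/1) ≈ 86.19°
pole (s+10): 10 + j15 → |·| = √(10²+15²) = √325 ≈ 18.028, ∠ = arctan(15/10) ≈ 56.31°
pole (s+15): 15 + j15 → |·| = √(15²+15²) = √450 ≈ 21.213, ∠ = arctan(15/15) ≈ 45.00°
|G| = 10 · 29.155 / 5749 ≈ 0.050713
Gain = 20 log₁₀(0.050713) ≈ -25.90 dB
∠G = 30.96° − 187.50° = -156.54°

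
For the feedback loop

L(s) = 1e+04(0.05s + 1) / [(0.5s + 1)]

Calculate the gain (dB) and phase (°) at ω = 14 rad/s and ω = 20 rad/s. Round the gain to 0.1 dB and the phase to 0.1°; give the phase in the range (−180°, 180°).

ω = 14: 64.7 dB, -46.9°; ω = 20: 63.0 dB, -39.3°

At ω = 14 rad/s:
zero (1 + j14·0.05) = 1 + j0.7 → |·| ≈ 1.2207, ∠ ≈ 34.99°
pole (1 + j14·0.5) = 1 + j7 → |·| ≈ 7.0711, ∠ ≈ 81.87°
|L| = 1e+04 · 1.2207 / (7.0711) ≈ 1726.3
Gain = 20 log₁₀(1726.3) ≈ 64.74 dB
∠L = (34.99°) − (81.87°) = -46.88°

At ω = 20 rad/s:
zero (1 + j20·0.05) = 1 + j1 → |·| ≈ 1.4142, ∠ ≈ 45.00°
pole (1 + j20·0.5) = 1 + j10 → |·| ≈ 10.05, ∠ ≈ 84.29°
|L| = 1e+04 · 1.4142 / (10.05) ≈ 1407.2
Gain = 20 log₁₀(1407.2) ≈ 62.97 dB
∠L = (45.00°) − (84.29°) = -39.29°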